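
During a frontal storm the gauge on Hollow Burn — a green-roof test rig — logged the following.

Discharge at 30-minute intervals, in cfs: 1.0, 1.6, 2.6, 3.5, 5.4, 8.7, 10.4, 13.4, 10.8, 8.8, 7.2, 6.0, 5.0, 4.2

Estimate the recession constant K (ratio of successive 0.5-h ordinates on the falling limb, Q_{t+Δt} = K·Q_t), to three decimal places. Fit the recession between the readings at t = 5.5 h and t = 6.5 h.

K ≈ 0.837

Using the recession-limb readings at t = 5.5 h and t = 6.5 h: Q falls from 6.0 to 4.2 cfs over 2 intervals.
K = (Q₂/Q₁)^(1/2) = (4.2/6.0)^(1/2) = 0.837.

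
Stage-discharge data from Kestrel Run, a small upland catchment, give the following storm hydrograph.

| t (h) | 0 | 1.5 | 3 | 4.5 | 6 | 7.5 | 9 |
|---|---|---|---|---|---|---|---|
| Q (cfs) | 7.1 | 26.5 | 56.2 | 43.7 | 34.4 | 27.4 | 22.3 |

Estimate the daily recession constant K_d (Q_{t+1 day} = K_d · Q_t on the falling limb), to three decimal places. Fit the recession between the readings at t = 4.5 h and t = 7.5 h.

Between t = 4.5 h and t = 7.5 h the flow falls from 43.7 to 27.4 cfs over 2×1.5 h = 3 h.
Per-interval ratio K = (27.4/43.7)^(1/2) = 0.7918; K_d = K^(24/1.5) = 0.024.

K_d ≈ 0.024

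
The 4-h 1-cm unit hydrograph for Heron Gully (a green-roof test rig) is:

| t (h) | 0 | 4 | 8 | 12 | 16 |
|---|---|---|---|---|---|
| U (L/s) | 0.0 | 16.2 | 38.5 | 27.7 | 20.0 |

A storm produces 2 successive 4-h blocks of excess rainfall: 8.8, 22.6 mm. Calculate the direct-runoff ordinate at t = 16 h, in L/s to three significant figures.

Q ≈ 80.2 L/s

By discrete convolution, Q_j = Σ (P_i / 10 mm) · U_{j−i}.
At t = 16 h (j=4): Q = (8.8/10)·20.0 + (22.6/10)·27.7 = 80.2 L/s.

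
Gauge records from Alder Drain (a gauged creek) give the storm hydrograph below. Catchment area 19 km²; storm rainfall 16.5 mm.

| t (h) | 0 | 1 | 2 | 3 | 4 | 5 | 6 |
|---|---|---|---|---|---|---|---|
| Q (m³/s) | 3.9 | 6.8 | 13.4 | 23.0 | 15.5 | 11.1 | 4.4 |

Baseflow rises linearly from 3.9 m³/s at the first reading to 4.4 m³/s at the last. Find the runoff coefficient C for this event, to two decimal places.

ΣQ_DR = 49.05 m³/s; V = ΣQ_DR·Δt = 1.766 × 10^5 m³.
Runoff depth d = V / A = 9.294 mm.
C = d / P = 9.294 / 16.5 = 0.56.

C ≈ 0.56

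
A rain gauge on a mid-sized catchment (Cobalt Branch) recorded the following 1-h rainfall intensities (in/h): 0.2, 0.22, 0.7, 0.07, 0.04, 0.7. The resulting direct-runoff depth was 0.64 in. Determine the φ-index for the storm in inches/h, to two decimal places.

Only the 2 blocks with intensity above φ contribute runoff: 0.7, 0.7 in/h.
Σ(I−φ)·Δt = d  ⇒  (0.7+0.7 − 2φ)·1 = 0.64
φ = (1.400 − 0.64/1) / 2 = 0.38 in/h.

φ ≈ 0.38 in/h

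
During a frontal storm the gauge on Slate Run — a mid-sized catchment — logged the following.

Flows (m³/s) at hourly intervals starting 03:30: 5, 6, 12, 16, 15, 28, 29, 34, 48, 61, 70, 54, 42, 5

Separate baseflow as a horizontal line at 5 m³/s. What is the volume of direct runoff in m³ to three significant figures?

Direct-runoff ordinates (Q − Q_b): 0.0, 1.0, 7.0, 11.0, 10.0, 23.0, 24.0, 29.0, 43.0, 56.0, 65.0, 49.0, 37.0, 0.0 m³/s.
ΣQ_DR = 355.0 m³/s.
With Δt = 1 h = 3600 s, V = ΣQ_DR · Δt = 355.0 × 3600 = 1.28 × 10^6 m³.

V ≈ 1.28 × 10^6 m³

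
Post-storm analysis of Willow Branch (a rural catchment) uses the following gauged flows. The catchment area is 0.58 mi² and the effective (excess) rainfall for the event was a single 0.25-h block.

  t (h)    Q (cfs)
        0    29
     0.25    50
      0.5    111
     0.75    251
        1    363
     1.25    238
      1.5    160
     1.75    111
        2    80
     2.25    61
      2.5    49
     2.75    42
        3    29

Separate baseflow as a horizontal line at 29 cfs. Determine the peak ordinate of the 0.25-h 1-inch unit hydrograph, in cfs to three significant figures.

Direct runoff: 0.0, 21.0, 82.0, 222.0, 334.0, 209.0, 131.0, 82.0, 51.0, 32.0, 20.0, 13.0, 0.0 cfs; ΣQ_DR = 1197 cfs, peak = 334.0 cfs.
Runoff depth d = ΣQ_DR·Δt / A = 1197 × 900 / (0.58 mi²) = 0.7995 in.
The 1-inch UH is the DRH scaled by (1 in)/d, so U_p = 334.0 × 1/0.7995 = 418 cfs.

U_p ≈ 418 cfs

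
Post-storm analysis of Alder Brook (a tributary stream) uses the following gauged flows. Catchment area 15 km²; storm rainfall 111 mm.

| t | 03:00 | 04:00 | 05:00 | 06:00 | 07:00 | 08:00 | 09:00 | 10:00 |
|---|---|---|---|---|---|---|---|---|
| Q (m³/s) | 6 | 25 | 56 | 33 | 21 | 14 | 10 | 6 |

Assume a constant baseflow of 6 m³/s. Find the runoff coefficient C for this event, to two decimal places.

ΣQ_DR = 123.0 m³/s; V = ΣQ_DR·Δt = 4.428 × 10^5 m³.
Runoff depth d = V / A = 29.52 mm.
C = d / P = 29.52 / 111 = 0.27.

C ≈ 0.27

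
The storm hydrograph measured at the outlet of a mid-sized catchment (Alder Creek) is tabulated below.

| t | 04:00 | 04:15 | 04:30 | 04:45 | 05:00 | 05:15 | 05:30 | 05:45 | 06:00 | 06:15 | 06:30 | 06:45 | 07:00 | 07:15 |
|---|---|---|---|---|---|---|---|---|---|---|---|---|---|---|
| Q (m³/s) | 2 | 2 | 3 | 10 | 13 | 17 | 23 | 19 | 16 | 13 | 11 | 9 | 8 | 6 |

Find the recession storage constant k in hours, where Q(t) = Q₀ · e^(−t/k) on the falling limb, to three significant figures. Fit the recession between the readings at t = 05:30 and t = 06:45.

On the falling limb, Q drops from 23 to 9 m³/s between t = 05:30 and t = 06:45 (Δt = 1.25 h).
k = −Δt / ln(Q₂/Q₁) = −1.25 / ln(9/23) = 1.33 h.

k ≈ 1.33 h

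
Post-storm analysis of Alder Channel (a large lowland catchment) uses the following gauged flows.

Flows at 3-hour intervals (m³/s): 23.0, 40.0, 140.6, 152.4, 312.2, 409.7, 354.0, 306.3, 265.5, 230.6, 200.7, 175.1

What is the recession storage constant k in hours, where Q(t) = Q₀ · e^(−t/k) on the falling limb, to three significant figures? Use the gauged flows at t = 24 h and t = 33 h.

k ≈ 21.6 h

On the falling limb, Q drops from 265.5 to 175.1 m³/s between t = 24 h and t = 33 h (Δt = 9 h).
k = −Δt / ln(Q₂/Q₁) = −9 / ln(175.1/265.5) = 21.6 h.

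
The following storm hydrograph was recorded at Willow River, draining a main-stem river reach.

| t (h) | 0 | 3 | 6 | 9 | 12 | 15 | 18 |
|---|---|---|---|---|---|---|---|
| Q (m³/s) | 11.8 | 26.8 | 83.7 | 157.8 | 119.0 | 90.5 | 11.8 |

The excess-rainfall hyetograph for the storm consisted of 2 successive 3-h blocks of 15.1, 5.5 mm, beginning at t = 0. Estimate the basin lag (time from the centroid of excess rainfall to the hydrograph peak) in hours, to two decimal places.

Centroid of excess rainfall: t_c = Σ P_i·t̄_i / ΣP_i = 2.3010 h (block centres at 1.5, 4.5 h).
Hydrograph peak occurs at t = 9 h, so basin lag t_L = 9 − 2.3010 = 6.70 h.

t_L ≈ 6.70 h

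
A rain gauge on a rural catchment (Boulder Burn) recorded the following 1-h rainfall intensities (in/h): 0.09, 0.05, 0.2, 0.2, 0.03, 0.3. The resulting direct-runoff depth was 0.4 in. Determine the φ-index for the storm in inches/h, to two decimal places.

Only the 3 blocks with intensity above φ contribute runoff: 0.2, 0.2, 0.3 in/h.
Σ(I−φ)·Δt = d  ⇒  (0.2+0.2+0.3 − 3φ)·1 = 0.4
φ = (0.7000 − 0.4/1) / 3 = 0.10 in/h.

φ ≈ 0.10 in/h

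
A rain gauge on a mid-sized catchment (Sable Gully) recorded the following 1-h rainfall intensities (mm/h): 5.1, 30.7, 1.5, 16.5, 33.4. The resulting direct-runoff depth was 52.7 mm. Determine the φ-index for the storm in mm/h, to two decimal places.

Only the 3 blocks with intensity above φ contribute runoff: 30.7, 16.5, 33.4 mm/h.
Σ(I−φ)·Δt = d  ⇒  (30.7+16.5+33.4 − 3φ)·1 = 52.7
φ = (80.60 − 52.7/1) / 3 = 9.30 mm/h.

φ ≈ 9.30 mm/h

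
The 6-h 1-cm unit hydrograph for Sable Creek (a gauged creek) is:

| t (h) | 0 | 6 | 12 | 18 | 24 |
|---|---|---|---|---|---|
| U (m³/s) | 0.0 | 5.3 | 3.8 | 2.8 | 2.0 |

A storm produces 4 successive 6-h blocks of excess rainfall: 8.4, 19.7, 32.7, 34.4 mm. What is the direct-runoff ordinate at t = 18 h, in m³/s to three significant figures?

By discrete convolution, Q_j = Σ (P_i / 10 mm) · U_{j−i}.
At t = 18 h (j=3): Q = (8.4/10)·2.8 + (19.7/10)·3.8 + (32.7/10)·5.3 + (34.4/10)·0.0 = 27.2 m³/s.

Q ≈ 27.2 m³/s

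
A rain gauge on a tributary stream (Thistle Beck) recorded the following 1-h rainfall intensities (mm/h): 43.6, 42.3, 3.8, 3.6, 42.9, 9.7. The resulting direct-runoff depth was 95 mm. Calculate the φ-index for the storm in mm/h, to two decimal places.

Only the 3 blocks with intensity above φ contribute runoff: 43.6, 42.3, 42.9 mm/h.
Σ(I−φ)·Δt = d  ⇒  (43.6+42.3+42.9 − 3φ)·1 = 95
φ = (128.8 − 95/1) / 3 = 11.27 mm/h.

φ ≈ 11.27 mm/h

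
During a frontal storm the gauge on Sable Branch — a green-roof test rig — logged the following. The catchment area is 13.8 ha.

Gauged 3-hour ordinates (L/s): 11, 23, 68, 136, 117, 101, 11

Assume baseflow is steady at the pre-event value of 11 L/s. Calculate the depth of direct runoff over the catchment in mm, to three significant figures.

Direct runoff: 0.0, 12.0, 57.0, 125.0, 106.0, 90.0, 0.0 L/s; ΣQ_DR = 390.0 L/s.
V = ΣQ_DR · Δt = 390.0 × 10800 s = 4.212 × 10^6 L.
Over A = 13.8 ha, depth = V / A = 30.5 mm.

d ≈ 30.5 mm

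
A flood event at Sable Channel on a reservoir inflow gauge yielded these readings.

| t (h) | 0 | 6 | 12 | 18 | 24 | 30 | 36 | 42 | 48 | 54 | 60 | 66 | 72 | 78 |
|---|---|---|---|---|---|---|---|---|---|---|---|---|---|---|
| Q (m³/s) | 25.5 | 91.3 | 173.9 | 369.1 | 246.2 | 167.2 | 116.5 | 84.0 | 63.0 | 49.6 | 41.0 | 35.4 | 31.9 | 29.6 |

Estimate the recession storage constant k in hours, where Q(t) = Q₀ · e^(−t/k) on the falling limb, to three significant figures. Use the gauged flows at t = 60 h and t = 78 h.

On the falling limb, Q drops from 41.0 to 29.6 m³/s between t = 60 h and t = 78 h (Δt = 18 h).
k = −Δt / ln(Q₂/Q₁) = −18 / ln(29.6/41.0) = 55.2 h.

k ≈ 55.2 h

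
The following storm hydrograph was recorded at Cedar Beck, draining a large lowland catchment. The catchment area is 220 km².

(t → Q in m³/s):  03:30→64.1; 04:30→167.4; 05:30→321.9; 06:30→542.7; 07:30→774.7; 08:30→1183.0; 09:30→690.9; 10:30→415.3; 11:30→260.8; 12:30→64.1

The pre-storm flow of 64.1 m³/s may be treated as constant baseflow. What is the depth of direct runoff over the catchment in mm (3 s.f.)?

d ≈ 62.9 mm

Direct runoff: 0.0, 103.3, 257.8, 478.6, 710.6, 1118.9, 626.8, 351.2, 196.7, 0.0 m³/s; ΣQ_DR = 3844 m³/s.
V = ΣQ_DR · Δt = 3844 × 3600 s = 1.384 × 10^7 m³.
Over A = 220 km², depth = V / A = 62.9 mm.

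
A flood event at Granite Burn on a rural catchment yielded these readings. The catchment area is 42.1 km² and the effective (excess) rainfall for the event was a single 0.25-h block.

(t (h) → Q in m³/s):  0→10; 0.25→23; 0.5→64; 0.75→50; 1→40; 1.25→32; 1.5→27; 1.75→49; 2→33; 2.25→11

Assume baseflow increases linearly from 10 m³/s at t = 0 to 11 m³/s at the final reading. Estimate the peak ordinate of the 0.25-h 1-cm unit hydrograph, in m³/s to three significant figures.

U_p ≈ 108 m³/s

Direct runoff: 0.00, 12.89, 53.78, 39.67, 29.56, 21.44, 16.33, 38.22, 22.11, 0.00 m³/s; ΣQ_DR = 234.0 m³/s, peak = 53.78 m³/s.
Runoff depth d = ΣQ_DR·Δt / A = 234.0 × 900 / (42.1 km²) = 5.002 mm.
The 1-cm UH is the DRH scaled by (10 mm)/d, so U_p = 53.78 × 10/5.002 = 108 m³/s.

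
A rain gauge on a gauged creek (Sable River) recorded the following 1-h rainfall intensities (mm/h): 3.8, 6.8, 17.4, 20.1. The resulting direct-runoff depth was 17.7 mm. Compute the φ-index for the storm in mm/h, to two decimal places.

Only the 2 blocks with intensity above φ contribute runoff: 17.4, 20.1 mm/h.
Σ(I−φ)·Δt = d  ⇒  (17.4+20.1 − 2φ)·1 = 17.7
φ = (37.50 − 17.7/1) / 2 = 9.90 mm/h.

φ ≈ 9.90 mm/h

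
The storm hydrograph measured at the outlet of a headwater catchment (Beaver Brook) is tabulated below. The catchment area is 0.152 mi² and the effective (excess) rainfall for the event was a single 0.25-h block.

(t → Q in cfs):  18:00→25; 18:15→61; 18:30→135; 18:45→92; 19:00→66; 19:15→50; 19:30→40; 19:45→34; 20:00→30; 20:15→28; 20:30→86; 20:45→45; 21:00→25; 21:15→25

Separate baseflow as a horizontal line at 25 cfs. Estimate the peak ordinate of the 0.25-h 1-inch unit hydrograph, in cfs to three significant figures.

U_p ≈ 110 cfs

Direct runoff: 0.0, 36.0, 110.0, 67.0, 41.0, 25.0, 15.0, 9.0, 5.0, 3.0, 61.0, 20.0, 0.0, 0.0 cfs; ΣQ_DR = 392.0 cfs, peak = 110.0 cfs.
Runoff depth d = ΣQ_DR·Δt / A = 392.0 × 900 / (0.152 mi²) = 0.9991 in.
The 1-inch UH is the DRH scaled by (1 in)/d, so U_p = 110.0 × 1/0.9991 = 110 cfs.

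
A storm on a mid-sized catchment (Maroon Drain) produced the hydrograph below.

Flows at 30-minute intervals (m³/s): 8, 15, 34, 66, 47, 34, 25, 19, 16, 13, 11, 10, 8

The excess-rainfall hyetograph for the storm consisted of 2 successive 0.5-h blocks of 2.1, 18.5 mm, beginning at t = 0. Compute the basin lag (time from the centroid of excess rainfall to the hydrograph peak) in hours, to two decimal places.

Centroid of excess rainfall: t_c = Σ P_i·t̄_i / ΣP_i = 0.6990 h (block centres at 0.25, 0.75 h).
Hydrograph peak occurs at t = 1.5 h, so basin lag t_L = 1.5 − 0.6990 = 0.80 h.

t_L ≈ 0.80 h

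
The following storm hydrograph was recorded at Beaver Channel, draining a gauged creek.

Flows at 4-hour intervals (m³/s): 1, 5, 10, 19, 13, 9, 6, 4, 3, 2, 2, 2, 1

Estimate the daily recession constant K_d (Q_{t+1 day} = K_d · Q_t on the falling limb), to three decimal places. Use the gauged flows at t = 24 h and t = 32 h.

K_d ≈ 0.125

Between t = 24 h and t = 32 h the flow falls from 6 to 3 m³/s over 2×4 h = 8 h.
Per-interval ratio K = (3/6)^(1/2) = 0.7071; K_d = K^(24/4) = 0.125.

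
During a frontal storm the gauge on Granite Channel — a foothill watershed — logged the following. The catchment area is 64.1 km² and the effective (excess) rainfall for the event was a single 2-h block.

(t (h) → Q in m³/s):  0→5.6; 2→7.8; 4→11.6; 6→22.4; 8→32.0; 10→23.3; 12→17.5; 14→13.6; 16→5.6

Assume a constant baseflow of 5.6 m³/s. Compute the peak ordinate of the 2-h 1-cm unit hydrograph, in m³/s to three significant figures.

U_p ≈ 26.4 m³/s

Direct runoff: 0.0, 2.2, 6.0, 16.8, 26.4, 17.7, 11.9, 8.0, 0.0 m³/s; ΣQ_DR = 89.00 m³/s, peak = 26.4 m³/s.
Runoff depth d = ΣQ_DR·Δt / A = 89.00 × 7200 / (64.1 km²) = 9.997 mm.
The 1-cm UH is the DRH scaled by (10 mm)/d, so U_p = 26.4 × 10/9.997 = 26.4 m³/s.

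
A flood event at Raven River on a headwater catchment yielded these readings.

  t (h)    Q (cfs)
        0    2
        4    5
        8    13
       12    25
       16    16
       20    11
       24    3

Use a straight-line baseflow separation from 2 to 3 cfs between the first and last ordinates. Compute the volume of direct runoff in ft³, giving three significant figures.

V ≈ 8.28 × 10^5 ft³

Direct-runoff ordinates (Q − Q_b): 0.00, 2.83, 10.67, 22.50, 13.33, 8.17, 0.00 cfs.
ΣQ_DR = 57.50 cfs.
With Δt = 4 h = 14400 s, V = ΣQ_DR · Δt = 57.50 × 14400 = 8.28 × 10^5 ft³.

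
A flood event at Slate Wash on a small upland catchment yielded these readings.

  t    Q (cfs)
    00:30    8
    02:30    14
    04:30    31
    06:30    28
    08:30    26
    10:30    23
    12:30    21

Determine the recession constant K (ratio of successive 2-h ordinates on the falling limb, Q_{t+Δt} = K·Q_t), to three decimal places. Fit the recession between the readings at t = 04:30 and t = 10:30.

K ≈ 0.905

Using the recession-limb readings at t = 04:30 and t = 10:30: Q falls from 31 to 23 cfs over 3 intervals.
K = (Q₂/Q₁)^(1/3) = (23/31)^(1/3) = 0.905.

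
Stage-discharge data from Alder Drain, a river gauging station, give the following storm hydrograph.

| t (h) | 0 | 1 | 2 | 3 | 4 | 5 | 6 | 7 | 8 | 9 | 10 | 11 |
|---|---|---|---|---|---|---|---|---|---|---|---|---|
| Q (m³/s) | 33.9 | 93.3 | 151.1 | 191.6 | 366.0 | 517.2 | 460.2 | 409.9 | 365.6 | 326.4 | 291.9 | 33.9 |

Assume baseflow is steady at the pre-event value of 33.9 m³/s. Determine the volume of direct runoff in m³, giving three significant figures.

Direct-runoff ordinates (Q − Q_b): 0.0, 59.4, 117.2, 157.7, 332.1, 483.3, 426.3, 376.0, 331.7, 292.5, 258.0, 0.0 m³/s.
ΣQ_DR = 2834 m³/s.
With Δt = 1 h = 3600 s, V = ΣQ_DR · Δt = 2834 × 3600 = 1.02 × 10^7 m³.

V ≈ 1.02 × 10^7 m³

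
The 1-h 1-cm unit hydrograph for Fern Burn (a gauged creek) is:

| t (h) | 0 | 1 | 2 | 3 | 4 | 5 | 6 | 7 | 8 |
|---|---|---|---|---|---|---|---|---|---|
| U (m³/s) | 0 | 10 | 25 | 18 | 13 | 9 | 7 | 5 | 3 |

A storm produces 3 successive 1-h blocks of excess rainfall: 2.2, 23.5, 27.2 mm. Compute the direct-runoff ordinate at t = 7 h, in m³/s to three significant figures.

Q ≈ 42.0 m³/s

By discrete convolution, Q_j = Σ (P_i / 10 mm) · U_{j−i}.
At t = 7 h (j=7): Q = (2.2/10)·5 + (23.5/10)·7 + (27.2/10)·9 = 42.0 m³/s.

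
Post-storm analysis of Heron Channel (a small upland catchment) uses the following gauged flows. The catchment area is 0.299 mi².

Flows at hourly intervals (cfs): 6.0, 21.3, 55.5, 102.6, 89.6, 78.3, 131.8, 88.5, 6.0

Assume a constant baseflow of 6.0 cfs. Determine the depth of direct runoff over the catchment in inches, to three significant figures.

d ≈ 2.72 in

Direct runoff: 0.0, 15.3, 49.5, 96.6, 83.6, 72.3, 125.8, 82.5, 0.0 cfs; ΣQ_DR = 525.6 cfs.
V = ΣQ_DR · Δt = 525.6 × 3600 s = 1.892 × 10^6 ft³.
Over A = 0.299 mi², depth = V / A = 2.72 in.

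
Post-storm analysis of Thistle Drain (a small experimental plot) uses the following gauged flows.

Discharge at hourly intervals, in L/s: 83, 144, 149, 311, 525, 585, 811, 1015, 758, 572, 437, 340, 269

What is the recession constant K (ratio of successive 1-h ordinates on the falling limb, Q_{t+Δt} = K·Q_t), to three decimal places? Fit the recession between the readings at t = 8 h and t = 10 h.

Using the recession-limb readings at t = 8 h and t = 10 h: Q falls from 758 to 437 L/s over 2 intervals.
K = (Q₂/Q₁)^(1/2) = (437/758)^(1/2) = 0.759.

K ≈ 0.759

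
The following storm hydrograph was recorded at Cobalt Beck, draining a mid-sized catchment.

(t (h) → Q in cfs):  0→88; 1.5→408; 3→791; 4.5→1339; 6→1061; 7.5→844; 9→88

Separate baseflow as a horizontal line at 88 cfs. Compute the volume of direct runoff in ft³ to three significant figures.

Direct-runoff ordinates (Q − Q_b): 0.0, 320.0, 703.0, 1251.0, 973.0, 756.0, 0.0 cfs.
ΣQ_DR = 4003 cfs.
With Δt = 1.5 h = 5400 s, V = ΣQ_DR · Δt = 4003 × 5400 = 2.16 × 10^7 ft³.

V ≈ 2.16 × 10^7 ft³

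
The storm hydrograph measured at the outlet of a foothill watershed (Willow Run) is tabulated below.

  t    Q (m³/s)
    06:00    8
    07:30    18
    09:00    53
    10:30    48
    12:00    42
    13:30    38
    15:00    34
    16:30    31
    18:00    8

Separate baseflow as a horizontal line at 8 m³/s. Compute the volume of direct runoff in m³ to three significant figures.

Direct-runoff ordinates (Q − Q_b): 0.0, 10.0, 45.0, 40.0, 34.0, 30.0, 26.0, 23.0, 0.0 m³/s.
ΣQ_DR = 208.0 m³/s.
With Δt = 1.5 h = 5400 s, V = ΣQ_DR · Δt = 208.0 × 5400 = 1.12 × 10^6 m³.

V ≈ 1.12 × 10^6 m³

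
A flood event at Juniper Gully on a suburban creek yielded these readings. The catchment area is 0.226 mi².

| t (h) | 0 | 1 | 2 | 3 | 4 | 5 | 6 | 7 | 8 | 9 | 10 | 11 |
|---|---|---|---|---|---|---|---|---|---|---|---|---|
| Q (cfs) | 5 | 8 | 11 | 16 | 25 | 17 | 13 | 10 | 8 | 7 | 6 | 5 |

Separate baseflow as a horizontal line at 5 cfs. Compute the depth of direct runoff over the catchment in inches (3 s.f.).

d ≈ 0.487 in

Direct runoff: 0.0, 3.0, 6.0, 11.0, 20.0, 12.0, 8.0, 5.0, 3.0, 2.0, 1.0, 0.0 cfs; ΣQ_DR = 71.00 cfs.
V = ΣQ_DR · Δt = 71.00 × 3600 s = 2.556 × 10^5 ft³.
Over A = 0.226 mi², depth = V / A = 0.487 in.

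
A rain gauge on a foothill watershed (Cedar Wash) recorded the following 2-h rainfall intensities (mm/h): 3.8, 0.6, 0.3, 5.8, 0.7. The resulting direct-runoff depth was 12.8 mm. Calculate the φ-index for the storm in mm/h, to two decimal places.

Only the 2 blocks with intensity above φ contribute runoff: 3.8, 5.8 mm/h.
Σ(I−φ)·Δt = d  ⇒  (3.8+5.8 − 2φ)·2 = 12.8
φ = (9.600 − 12.8/2) / 2 = 1.60 mm/h.

φ ≈ 1.60 mm/h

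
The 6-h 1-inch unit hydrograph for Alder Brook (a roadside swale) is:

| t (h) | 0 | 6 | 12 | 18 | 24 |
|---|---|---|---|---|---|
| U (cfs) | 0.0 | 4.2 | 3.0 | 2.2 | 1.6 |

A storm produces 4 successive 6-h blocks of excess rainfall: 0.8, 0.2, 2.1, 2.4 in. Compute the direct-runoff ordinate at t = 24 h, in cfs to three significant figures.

Q ≈ 18.1 cfs

By discrete convolution, Q_j = Σ (P_i / 1 in) · U_{j−i}.
At t = 24 h (j=4): Q = (0.8/1)·1.6 + (0.2/1)·2.2 + (2.1/1)·3.0 + (2.4/1)·4.2 = 18.1 cfs.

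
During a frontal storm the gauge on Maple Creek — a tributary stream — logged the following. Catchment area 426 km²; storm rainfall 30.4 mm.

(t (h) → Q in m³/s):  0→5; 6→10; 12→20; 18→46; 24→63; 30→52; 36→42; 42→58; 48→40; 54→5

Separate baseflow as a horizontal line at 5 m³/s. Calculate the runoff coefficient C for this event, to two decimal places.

ΣQ_DR = 291.0 m³/s; V = ΣQ_DR·Δt = 6.286 × 10^6 m³.
Runoff depth d = V / A = 14.75 mm.
C = d / P = 14.75 / 30.4 = 0.49.

C ≈ 0.49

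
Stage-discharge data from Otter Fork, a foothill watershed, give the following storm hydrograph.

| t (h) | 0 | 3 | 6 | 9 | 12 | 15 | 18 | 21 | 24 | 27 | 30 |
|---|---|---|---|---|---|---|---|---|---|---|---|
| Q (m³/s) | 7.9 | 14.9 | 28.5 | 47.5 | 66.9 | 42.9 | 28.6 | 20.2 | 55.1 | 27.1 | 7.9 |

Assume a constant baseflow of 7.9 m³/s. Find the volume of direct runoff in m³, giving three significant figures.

Direct-runoff ordinates (Q − Q_b): 0.0, 7.0, 20.6, 39.6, 59.0, 35.0, 20.7, 12.3, 47.2, 19.2, 0.0 m³/s.
ΣQ_DR = 260.6 m³/s.
With Δt = 3 h = 10800 s, V = ΣQ_DR · Δt = 260.6 × 10800 = 2.81 × 10^6 m³.

V ≈ 2.81 × 10^6 m³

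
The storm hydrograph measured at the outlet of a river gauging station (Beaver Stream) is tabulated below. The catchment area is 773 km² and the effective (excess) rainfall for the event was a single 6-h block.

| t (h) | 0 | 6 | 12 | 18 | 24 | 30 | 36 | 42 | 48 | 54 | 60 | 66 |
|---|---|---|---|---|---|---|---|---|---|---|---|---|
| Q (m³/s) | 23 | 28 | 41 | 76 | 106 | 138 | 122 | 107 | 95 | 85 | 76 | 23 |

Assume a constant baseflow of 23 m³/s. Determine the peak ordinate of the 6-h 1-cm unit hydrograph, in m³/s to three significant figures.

U_p ≈ 63.9 m³/s

Direct runoff: 0.0, 5.0, 18.0, 53.0, 83.0, 115.0, 99.0, 84.0, 72.0, 62.0, 53.0, 0.0 m³/s; ΣQ_DR = 644.0 m³/s, peak = 115.0 m³/s.
Runoff depth d = ΣQ_DR·Δt / A = 644.0 × 21600 / (773 km²) = 18.00 mm.
The 1-cm UH is the DRH scaled by (10 mm)/d, so U_p = 115.0 × 10/18.00 = 63.9 m³/s.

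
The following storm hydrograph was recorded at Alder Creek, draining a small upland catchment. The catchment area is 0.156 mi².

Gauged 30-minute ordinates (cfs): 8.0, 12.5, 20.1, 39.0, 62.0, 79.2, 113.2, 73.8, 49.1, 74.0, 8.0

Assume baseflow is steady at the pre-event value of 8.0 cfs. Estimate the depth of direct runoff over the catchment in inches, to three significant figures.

Direct runoff: 0.0, 4.5, 12.1, 31.0, 54.0, 71.2, 105.2, 65.8, 41.1, 66.0, 0.0 cfs; ΣQ_DR = 450.9 cfs.
V = ΣQ_DR · Δt = 450.9 × 1800 s = 8.116 × 10^5 ft³.
Over A = 0.156 mi², depth = V / A = 2.24 in.

d ≈ 2.24 in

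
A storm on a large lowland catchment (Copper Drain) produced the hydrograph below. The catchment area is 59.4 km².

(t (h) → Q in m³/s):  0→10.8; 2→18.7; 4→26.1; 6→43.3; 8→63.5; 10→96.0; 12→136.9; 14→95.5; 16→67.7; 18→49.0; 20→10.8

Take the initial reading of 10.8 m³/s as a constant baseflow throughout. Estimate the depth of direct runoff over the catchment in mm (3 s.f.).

d ≈ 60.5 mm

Direct runoff: 0.0, 7.9, 15.3, 32.5, 52.7, 85.2, 126.1, 84.7, 56.9, 38.2, 0.0 m³/s; ΣQ_DR = 499.5 m³/s.
V = ΣQ_DR · Δt = 499.5 × 7200 s = 3.596 × 10^6 m³.
Over A = 59.4 km², depth = V / A = 60.5 mm.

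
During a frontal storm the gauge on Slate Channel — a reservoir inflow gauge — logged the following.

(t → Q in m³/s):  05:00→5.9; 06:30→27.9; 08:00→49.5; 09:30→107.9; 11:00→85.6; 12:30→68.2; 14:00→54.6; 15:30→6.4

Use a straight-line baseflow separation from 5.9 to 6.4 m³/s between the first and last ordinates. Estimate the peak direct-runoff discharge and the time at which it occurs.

Q_p = 101.79 m³/s at t = 09:30

Subtracting baseflow gives direct-runoff ordinates: 0.00, 21.93, 43.46, 101.79, 79.41, 61.94, 48.27, 0.00 m³/s.
The maximum is 101.79 m³/s, occurring at the reading for t = 09:30.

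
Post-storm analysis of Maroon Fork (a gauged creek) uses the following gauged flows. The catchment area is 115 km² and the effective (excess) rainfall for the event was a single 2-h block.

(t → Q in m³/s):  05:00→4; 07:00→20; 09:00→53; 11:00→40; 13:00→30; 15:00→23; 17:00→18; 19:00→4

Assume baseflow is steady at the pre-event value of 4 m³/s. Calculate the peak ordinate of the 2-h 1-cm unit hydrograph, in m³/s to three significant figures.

U_p ≈ 48.9 m³/s

Direct runoff: 0.0, 16.0, 49.0, 36.0, 26.0, 19.0, 14.0, 0.0 m³/s; ΣQ_DR = 160.0 m³/s, peak = 49.0 m³/s.
Runoff depth d = ΣQ_DR·Δt / A = 160.0 × 7200 / (115 km²) = 10.02 mm.
The 1-cm UH is the DRH scaled by (10 mm)/d, so U_p = 49.0 × 10/10.02 = 48.9 m³/s.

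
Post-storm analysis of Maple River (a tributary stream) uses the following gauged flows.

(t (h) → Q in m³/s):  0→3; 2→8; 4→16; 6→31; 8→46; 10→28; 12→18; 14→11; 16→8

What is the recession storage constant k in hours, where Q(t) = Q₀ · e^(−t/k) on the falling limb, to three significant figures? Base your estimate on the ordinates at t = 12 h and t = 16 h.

k ≈ 4.93 h

On the falling limb, Q drops from 18 to 8 m³/s between t = 12 h and t = 16 h (Δt = 4 h).
k = −Δt / ln(Q₂/Q₁) = −4 / ln(8/18) = 4.93 h.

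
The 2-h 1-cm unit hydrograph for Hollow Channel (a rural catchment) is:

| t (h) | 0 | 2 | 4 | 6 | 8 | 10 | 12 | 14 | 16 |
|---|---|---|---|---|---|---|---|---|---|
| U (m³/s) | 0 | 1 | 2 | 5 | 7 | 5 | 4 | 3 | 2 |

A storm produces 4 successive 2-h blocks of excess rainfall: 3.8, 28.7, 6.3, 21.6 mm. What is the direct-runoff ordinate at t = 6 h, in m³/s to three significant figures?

By discrete convolution, Q_j = Σ (P_i / 10 mm) · U_{j−i}.
At t = 6 h (j=3): Q = (3.8/10)·5 + (28.7/10)·2 + (6.3/10)·1 + (21.6/10)·0 = 8.27 m³/s.

Q ≈ 8.27 m³/s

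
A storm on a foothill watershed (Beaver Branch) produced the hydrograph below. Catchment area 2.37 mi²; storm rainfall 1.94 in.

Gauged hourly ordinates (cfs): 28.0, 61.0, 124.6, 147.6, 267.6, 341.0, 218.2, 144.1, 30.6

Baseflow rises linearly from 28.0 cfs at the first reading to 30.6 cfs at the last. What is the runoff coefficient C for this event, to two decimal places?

C ≈ 0.37

ΣQ_DR = 1099 cfs; V = ΣQ_DR·Δt = 3.956 × 10^6 ft³.
Runoff depth d = V / A = 0.7186 in.
C = d / P = 0.7186 / 1.94 = 0.37.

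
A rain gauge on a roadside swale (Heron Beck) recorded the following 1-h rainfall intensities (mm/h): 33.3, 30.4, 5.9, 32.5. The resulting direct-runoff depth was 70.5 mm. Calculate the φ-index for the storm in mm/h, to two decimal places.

Only the 3 blocks with intensity above φ contribute runoff: 33.3, 30.4, 32.5 mm/h.
Σ(I−φ)·Δt = d  ⇒  (33.3+30.4+32.5 − 3φ)·1 = 70.5
φ = (96.20 − 70.5/1) / 3 = 8.57 mm/h.

φ ≈ 8.57 mm/h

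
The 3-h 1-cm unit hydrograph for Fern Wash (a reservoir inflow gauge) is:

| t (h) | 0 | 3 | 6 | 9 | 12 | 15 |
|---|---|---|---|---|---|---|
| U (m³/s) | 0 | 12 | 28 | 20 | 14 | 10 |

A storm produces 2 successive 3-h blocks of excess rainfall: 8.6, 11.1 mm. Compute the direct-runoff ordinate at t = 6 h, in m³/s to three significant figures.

Q ≈ 37.4 m³/s

By discrete convolution, Q_j = Σ (P_i / 10 mm) · U_{j−i}.
At t = 6 h (j=2): Q = (8.6/10)·28 + (11.1/10)·12 = 37.4 m³/s.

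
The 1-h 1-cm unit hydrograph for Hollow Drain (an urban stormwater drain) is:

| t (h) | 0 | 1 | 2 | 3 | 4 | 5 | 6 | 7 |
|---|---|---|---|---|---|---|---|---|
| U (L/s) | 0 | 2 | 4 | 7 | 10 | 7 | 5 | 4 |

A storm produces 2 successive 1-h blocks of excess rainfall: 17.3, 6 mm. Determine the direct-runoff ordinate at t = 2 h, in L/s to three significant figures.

By discrete convolution, Q_j = Σ (P_i / 10 mm) · U_{j−i}.
At t = 2 h (j=2): Q = (17.3/10)·4 + (6/10)·2 = 8.12 L/s.

Q ≈ 8.12 L/s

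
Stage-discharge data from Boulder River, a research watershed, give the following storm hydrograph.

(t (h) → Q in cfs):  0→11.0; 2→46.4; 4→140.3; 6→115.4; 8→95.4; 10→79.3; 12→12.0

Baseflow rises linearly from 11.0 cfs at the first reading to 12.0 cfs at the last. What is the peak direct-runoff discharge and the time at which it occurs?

Q_p = 128.97 cfs at t = 4 h

Subtracting baseflow gives direct-runoff ordinates: 0.00, 35.23, 128.97, 103.90, 83.73, 67.47, 0.00 cfs.
The maximum is 128.97 cfs, occurring at the reading for t = 4 h.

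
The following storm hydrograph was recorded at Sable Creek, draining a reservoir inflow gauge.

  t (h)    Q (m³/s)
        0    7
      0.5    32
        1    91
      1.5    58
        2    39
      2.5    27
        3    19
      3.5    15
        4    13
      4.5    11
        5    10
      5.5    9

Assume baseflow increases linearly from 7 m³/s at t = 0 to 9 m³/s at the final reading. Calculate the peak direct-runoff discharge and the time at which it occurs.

Subtracting baseflow gives direct-runoff ordinates: 0.00, 24.82, 83.64, 50.45, 31.27, 19.09, 10.91, 6.73, 4.55, 2.36, 1.18, 0.00 m³/s.
The maximum is 83.64 m³/s, occurring at the reading for t = 1 h.

Q_p = 83.64 m³/s at t = 1 h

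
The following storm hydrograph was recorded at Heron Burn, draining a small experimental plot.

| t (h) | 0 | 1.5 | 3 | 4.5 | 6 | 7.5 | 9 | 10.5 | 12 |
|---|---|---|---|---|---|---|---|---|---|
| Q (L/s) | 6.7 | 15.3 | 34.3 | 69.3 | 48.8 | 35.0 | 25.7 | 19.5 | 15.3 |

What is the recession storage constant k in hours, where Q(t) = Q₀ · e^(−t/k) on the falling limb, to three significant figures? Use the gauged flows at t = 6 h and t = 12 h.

On the falling limb, Q drops from 48.8 to 15.3 L/s between t = 6 h and t = 12 h (Δt = 6 h).
k = −Δt / ln(Q₂/Q₁) = −6 / ln(15.3/48.8) = 5.17 h.

k ≈ 5.17 h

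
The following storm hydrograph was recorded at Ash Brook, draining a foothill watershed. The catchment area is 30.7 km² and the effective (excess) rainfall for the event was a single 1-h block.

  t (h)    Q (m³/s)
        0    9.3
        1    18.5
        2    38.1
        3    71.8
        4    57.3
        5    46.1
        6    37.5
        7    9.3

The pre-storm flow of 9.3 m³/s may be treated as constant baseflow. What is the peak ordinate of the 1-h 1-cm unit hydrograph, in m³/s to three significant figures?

U_p ≈ 25.0 m³/s

Direct runoff: 0.0, 9.2, 28.8, 62.5, 48.0, 36.8, 28.2, 0.0 m³/s; ΣQ_DR = 213.5 m³/s, peak = 62.5 m³/s.
Runoff depth d = ΣQ_DR·Δt / A = 213.5 × 3600 / (30.7 km²) = 25.04 mm.
The 1-cm UH is the DRH scaled by (10 mm)/d, so U_p = 62.5 × 10/25.04 = 25.0 m³/s.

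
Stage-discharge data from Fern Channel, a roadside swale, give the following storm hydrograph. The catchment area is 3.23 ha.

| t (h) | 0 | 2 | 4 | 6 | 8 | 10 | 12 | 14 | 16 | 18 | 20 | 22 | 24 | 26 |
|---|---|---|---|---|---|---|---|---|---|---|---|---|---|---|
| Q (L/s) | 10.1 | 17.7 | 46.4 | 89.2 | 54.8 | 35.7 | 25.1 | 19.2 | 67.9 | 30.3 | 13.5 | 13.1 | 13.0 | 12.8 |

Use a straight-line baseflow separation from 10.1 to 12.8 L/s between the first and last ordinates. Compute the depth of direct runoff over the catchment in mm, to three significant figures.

Direct runoff: 0.00, 7.39, 35.88, 78.48, 43.87, 24.56, 13.75, 7.65, 56.14, 18.33, 1.32, 0.72, 0.41, 0.00 L/s; ΣQ_DR = 288.5 L/s.
V = ΣQ_DR · Δt = 288.5 × 7200 s = 2.077 × 10^6 L.
Over A = 3.23 ha, depth = V / A = 64.3 mm.

d ≈ 64.3 mm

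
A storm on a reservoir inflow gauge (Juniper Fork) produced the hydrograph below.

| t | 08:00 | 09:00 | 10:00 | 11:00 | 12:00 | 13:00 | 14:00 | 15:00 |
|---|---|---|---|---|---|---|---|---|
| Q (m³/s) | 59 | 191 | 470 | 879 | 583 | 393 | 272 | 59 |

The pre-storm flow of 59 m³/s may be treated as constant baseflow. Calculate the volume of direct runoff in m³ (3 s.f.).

Direct-runoff ordinates (Q − Q_b): 0.0, 132.0, 411.0, 820.0, 524.0, 334.0, 213.0, 0.0 m³/s.
ΣQ_DR = 2434 m³/s.
With Δt = 1 h = 3600 s, V = ΣQ_DR · Δt = 2434 × 3600 = 8.76 × 10^6 m³.

V ≈ 8.76 × 10^6 m³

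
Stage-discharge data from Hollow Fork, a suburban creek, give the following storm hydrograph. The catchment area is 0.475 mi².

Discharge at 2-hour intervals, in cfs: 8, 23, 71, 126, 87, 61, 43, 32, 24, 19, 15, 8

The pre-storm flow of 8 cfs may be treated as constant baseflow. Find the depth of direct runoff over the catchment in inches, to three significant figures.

d ≈ 2.75 in

Direct runoff: 0.0, 15.0, 63.0, 118.0, 79.0, 53.0, 35.0, 24.0, 16.0, 11.0, 7.0, 0.0 cfs; ΣQ_DR = 421.0 cfs.
V = ΣQ_DR · Δt = 421.0 × 7200 s = 3.031 × 10^6 ft³.
Over A = 0.475 mi², depth = V / A = 2.75 in.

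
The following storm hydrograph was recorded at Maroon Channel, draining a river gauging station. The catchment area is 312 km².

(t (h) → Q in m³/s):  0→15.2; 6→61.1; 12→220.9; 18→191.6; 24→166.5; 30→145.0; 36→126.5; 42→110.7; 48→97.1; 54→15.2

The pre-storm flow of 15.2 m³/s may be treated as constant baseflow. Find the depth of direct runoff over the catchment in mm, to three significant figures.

Direct runoff: 0.0, 45.9, 205.7, 176.4, 151.3, 129.8, 111.3, 95.5, 81.9, 0.0 m³/s; ΣQ_DR = 997.8 m³/s.
V = ΣQ_DR · Δt = 997.8 × 21600 s = 2.155 × 10^7 m³.
Over A = 312 km², depth = V / A = 69.1 mm.

d ≈ 69.1 mm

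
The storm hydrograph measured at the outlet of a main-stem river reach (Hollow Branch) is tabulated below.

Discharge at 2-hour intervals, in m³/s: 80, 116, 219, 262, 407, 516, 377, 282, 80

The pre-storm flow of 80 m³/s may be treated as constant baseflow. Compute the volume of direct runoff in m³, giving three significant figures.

Direct-runoff ordinates (Q − Q_b): 0.0, 36.0, 139.0, 182.0, 327.0, 436.0, 297.0, 202.0, 0.0 m³/s.
ΣQ_DR = 1619 m³/s.
With Δt = 2 h = 7200 s, V = ΣQ_DR · Δt = 1619 × 7200 = 1.17 × 10^7 m³.

V ≈ 1.17 × 10^7 m³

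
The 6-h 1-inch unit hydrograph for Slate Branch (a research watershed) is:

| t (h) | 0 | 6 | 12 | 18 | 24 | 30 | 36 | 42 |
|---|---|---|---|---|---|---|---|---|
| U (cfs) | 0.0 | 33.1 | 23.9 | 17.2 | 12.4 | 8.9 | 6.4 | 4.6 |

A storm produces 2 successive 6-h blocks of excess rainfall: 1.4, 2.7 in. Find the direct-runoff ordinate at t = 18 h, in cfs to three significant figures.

By discrete convolution, Q_j = Σ (P_i / 1 in) · U_{j−i}.
At t = 18 h (j=3): Q = (1.4/1)·17.2 + (2.7/1)·23.9 = 88.6 cfs.

Q ≈ 88.6 cfs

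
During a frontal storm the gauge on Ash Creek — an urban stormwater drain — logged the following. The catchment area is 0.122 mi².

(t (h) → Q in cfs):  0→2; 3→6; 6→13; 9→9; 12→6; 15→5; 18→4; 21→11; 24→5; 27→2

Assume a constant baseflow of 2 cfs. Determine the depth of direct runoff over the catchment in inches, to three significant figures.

d ≈ 1.64 in

Direct runoff: 0.0, 4.0, 11.0, 7.0, 4.0, 3.0, 2.0, 9.0, 3.0, 0.0 cfs; ΣQ_DR = 43.00 cfs.
V = ΣQ_DR · Δt = 43.00 × 10800 s = 4.644 × 10^5 ft³.
Over A = 0.122 mi², depth = V / A = 1.64 in.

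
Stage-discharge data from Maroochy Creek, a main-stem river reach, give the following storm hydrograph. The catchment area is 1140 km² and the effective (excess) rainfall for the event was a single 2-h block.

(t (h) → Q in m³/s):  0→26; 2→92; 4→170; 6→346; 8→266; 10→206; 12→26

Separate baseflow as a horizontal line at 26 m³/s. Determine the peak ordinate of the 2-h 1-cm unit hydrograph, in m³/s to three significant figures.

U_p ≈ 533 m³/s

Direct runoff: 0.0, 66.0, 144.0, 320.0, 240.0, 180.0, 0.0 m³/s; ΣQ_DR = 950.0 m³/s, peak = 320.0 m³/s.
Runoff depth d = ΣQ_DR·Δt / A = 950.0 × 7200 / (1140 km²) = 6.000 mm.
The 1-cm UH is the DRH scaled by (10 mm)/d, so U_p = 320.0 × 10/6.000 = 533 m³/s.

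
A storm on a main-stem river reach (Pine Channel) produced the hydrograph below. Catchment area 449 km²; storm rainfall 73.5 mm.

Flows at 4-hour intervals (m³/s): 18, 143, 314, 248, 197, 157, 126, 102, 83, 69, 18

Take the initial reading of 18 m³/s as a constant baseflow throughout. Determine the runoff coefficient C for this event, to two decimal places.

ΣQ_DR = 1277 m³/s; V = ΣQ_DR·Δt = 1.839 × 10^7 m³.
Runoff depth d = V / A = 40.96 mm.
C = d / P = 40.96 / 73.5 = 0.56.

C ≈ 0.56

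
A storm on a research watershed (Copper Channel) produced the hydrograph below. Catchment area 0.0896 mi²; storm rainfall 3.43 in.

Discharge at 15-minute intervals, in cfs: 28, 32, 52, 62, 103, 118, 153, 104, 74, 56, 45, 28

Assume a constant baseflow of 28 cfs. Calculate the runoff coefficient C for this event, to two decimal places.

ΣQ_DR = 519.0 cfs; V = ΣQ_DR·Δt = 4.671 × 10^5 ft³.
Runoff depth d = V / A = 2.244 in.
C = d / P = 2.244 / 3.43 = 0.65.

C ≈ 0.65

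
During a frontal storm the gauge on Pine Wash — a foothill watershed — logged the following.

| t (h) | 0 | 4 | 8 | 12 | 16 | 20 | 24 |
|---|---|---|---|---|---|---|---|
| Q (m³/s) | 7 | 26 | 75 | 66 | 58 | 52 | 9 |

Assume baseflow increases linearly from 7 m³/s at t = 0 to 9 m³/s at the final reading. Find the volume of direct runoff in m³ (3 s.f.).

V ≈ 3.41 × 10^6 m³

Direct-runoff ordinates (Q − Q_b): 0.00, 18.67, 67.33, 58.00, 49.67, 43.33, 0.00 m³/s.
ΣQ_DR = 237.0 m³/s.
With Δt = 4 h = 14400 s, V = ΣQ_DR · Δt = 237.0 × 14400 = 3.41 × 10^6 m³.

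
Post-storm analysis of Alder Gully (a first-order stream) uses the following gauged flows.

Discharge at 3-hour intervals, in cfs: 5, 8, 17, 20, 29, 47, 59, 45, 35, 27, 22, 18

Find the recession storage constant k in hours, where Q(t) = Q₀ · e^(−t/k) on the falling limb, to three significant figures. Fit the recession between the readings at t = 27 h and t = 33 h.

k ≈ 14.8 h

On the falling limb, Q drops from 27 to 18 cfs between t = 27 h and t = 33 h (Δt = 6 h).
k = −Δt / ln(Q₂/Q₁) = −6 / ln(18/27) = 14.8 h.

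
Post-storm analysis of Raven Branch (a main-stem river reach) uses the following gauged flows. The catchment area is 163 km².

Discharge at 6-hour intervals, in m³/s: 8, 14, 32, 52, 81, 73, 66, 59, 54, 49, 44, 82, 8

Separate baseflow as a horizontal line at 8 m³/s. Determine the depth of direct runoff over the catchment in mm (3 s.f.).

d ≈ 68.6 mm

Direct runoff: 0.0, 6.0, 24.0, 44.0, 73.0, 65.0, 58.0, 51.0, 46.0, 41.0, 36.0, 74.0, 0.0 m³/s; ΣQ_DR = 518.0 m³/s.
V = ΣQ_DR · Δt = 518.0 × 21600 s = 1.119 × 10^7 m³.
Over A = 163 km², depth = V / A = 68.6 mm.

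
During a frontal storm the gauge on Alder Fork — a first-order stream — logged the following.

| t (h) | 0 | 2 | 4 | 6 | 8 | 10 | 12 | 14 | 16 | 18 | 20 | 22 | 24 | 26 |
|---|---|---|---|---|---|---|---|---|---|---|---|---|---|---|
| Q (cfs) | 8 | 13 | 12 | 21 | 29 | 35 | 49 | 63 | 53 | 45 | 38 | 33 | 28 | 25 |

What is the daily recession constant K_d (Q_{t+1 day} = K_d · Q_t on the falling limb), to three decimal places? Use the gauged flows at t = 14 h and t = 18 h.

Between t = 14 h and t = 18 h the flow falls from 63 to 45 cfs over 2×2 h = 4 h.
Per-interval ratio K = (45/63)^(1/2) = 0.8452; K_d = K^(24/2) = 0.133.

K_d ≈ 0.133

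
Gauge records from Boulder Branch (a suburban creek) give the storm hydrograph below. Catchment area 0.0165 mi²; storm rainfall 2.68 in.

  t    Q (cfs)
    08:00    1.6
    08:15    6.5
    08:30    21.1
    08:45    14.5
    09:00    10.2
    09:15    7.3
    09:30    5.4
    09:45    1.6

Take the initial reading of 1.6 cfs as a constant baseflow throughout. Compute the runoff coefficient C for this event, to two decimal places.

C ≈ 0.49

ΣQ_DR = 55.40 cfs; V = ΣQ_DR·Δt = 49860 ft³.
Runoff depth d = V / A = 1.301 in.
C = d / P = 1.301 / 2.68 = 0.49.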